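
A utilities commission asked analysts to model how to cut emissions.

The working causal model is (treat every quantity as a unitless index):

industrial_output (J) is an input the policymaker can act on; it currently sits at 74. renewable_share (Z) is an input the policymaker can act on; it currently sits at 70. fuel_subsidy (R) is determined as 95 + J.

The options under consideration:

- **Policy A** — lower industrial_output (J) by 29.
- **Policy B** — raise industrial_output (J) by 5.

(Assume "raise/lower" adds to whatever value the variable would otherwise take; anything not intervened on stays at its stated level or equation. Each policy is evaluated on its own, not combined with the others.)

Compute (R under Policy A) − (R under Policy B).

-34

Policy A (J − 29):
  J = 74 − 29 = 45
  R = 95 + 45 = 140
Policy B (J + 5):
  J = 74 + 5 = 79
  R = 95 + 79 = 174
R: 140 − 174 = -34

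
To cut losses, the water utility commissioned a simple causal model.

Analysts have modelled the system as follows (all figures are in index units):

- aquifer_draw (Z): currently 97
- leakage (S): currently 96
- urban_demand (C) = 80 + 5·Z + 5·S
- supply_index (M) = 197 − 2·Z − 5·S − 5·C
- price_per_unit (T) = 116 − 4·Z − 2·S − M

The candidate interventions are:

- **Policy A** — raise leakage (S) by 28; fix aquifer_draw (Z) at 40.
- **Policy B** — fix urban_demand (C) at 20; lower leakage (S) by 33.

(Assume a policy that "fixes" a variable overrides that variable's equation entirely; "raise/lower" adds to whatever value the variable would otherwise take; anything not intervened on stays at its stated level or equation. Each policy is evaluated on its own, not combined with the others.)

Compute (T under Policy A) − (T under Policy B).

4697

Policy A (S + 28, Z := 40):
  Z = 40
  S = 96 + 28 = 124
  C = 80 + 5·40 + 5·124 = 900
  M = 197 − 2·40 − 5·124 − 5·900 = -5003
  T = 116 − 4·40 − 2·124 − (-5003) = 4711
Policy B (C := 20, S − 33):
  Z = 97
  S = 96 − 33 = 63
  C = 20
  M = 197 − 2·97 − 5·63 − 5·20 = -412
  T = 116 − 4·97 − 2·63 − (-412) = 14
T: 4711 − 14 = 4697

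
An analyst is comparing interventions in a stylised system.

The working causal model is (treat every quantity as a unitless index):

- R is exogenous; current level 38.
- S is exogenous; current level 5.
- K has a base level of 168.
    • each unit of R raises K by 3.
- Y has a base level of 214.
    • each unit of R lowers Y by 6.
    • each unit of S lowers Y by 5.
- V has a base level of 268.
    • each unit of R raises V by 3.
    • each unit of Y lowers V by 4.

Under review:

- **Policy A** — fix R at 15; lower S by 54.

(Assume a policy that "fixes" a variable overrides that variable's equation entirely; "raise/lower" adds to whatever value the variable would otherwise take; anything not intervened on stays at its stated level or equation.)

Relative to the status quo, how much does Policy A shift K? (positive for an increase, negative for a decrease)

Baseline:
  R = 38
  K = 168 + 3·38 = 282
Policy A (R := 15, S − 54):
  R = 15
  K = 168 + 3·15 = 213
Change in K: 213 − 282 = -69

-69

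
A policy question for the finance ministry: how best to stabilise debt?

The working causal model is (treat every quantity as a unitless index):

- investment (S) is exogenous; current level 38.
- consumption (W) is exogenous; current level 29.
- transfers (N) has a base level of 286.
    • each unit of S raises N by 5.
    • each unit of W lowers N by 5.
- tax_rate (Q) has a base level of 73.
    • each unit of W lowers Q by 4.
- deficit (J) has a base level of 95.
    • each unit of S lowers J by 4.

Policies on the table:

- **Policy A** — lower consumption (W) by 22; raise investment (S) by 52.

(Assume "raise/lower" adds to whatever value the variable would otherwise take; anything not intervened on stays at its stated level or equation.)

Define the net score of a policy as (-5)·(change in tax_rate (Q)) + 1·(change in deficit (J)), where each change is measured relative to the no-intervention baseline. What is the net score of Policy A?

Baseline:
  S = 38
  W = 29
  Q = 73 − 4·29 = -43
  J = 95 − 4·38 = -57
Policy A (W − 22, S + 52):
  S = 38 + 52 = 90
  W = 29 − 22 = 7
  Q = 73 − 4·7 = 45
  J = 95 − 4·90 = -265
ΔQ = 45 − (-43) = 88; ΔJ = -265 − (-57) = -208
Score = (-5)·88 + 1·(-208) = -648

-648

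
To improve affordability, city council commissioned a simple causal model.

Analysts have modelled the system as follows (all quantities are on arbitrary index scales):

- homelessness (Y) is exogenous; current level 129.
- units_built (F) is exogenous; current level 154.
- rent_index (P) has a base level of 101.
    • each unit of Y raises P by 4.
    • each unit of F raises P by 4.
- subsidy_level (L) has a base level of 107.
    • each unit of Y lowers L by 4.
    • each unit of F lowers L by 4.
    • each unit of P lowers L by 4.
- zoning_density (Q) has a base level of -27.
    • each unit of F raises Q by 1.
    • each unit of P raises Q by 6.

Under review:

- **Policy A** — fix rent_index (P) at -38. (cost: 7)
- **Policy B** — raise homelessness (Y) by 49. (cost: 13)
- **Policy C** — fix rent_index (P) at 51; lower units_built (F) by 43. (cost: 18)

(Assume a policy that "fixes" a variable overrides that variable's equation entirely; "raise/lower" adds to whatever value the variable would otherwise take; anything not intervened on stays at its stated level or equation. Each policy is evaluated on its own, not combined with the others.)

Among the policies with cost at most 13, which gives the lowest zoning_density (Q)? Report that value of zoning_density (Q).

-101

Policy A (P := -38):
  Y = 129
  F = 154
  P = -38
  Q = -27 + 154 + 6·(-38) = -101
Policy B (Y + 49):
  Y = 129 + 49 = 178
  F = 154
  P = 101 + 4·178 + 4·154 = 1429
  Q = -27 + 154 + 6·1429 = 8701
Comparing — Policy A: Q=-101, Policy B: Q=8701. Lowest is -101 (Policy A).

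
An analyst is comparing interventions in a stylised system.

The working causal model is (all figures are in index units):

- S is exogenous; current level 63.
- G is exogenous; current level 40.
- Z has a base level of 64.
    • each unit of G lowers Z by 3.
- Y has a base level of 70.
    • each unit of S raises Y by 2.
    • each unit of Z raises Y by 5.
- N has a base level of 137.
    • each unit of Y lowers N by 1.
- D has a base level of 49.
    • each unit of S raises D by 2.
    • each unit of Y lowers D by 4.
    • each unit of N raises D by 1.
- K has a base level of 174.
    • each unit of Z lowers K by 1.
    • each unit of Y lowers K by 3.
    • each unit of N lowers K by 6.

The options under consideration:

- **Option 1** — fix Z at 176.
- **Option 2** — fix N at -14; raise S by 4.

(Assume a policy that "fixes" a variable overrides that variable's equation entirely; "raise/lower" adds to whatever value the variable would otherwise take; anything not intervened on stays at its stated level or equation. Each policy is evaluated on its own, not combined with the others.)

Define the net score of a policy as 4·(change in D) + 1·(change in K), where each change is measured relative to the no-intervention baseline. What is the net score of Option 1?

-19952

Baseline:
  S = 63
  G = 40
  Z = 64 − 3·40 = -56
  Y = 70 + 2·63 + 5·(-56) = -84
  N = 137 − (-84) = 221
  D = 49 + 2·63 − 4·(-84) + 221 = 732
  K = 174 − (-56) − 3·(-84) − 6·221 = -844
Option 1 (Z := 176):
  S = 63
  G = 40
  Z = 176
  Y = 70 + 2·63 + 5·176 = 1076
  N = 137 − 1076 = -939
  D = 49 + 2·63 − 4·1076 + (-939) = -5068
  K = 174 − 176 − 3·1076 − 6·(-939) = 2404
ΔD = -5068 − 732 = -5800; ΔK = 2404 − (-844) = 3248
Score = 4·(-5800) + 1·3248 = -19952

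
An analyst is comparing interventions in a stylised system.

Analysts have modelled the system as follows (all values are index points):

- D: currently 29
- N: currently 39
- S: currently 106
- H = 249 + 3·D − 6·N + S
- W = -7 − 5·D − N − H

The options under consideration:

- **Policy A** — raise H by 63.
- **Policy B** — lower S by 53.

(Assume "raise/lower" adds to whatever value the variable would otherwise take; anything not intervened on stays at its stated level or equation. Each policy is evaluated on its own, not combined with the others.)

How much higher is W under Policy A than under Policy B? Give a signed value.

Policy A (H + 63):
  D = 29
  N = 39
  S = 106
  H = 249 + 3·29 − 6·39 + 106 (+63 from intervention) = 271
  W = -7 − 5·29 − 39 − 271 = -462
Policy B (S − 53):
  D = 29
  N = 39
  S = 106 − 53 = 53
  H = 249 + 3·29 − 6·39 + 53 = 155
  W = -7 − 5·29 − 39 − 155 = -346
W: -462 − (-346) = -116

-116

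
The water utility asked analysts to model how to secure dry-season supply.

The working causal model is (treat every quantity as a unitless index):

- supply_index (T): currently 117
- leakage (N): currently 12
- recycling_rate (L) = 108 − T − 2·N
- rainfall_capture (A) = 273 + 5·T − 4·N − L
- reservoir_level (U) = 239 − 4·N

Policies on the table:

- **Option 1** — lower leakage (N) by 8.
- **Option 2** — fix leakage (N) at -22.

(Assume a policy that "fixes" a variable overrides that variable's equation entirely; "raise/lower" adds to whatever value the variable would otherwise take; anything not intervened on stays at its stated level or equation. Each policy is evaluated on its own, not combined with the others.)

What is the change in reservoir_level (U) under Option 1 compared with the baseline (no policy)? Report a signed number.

Baseline:
  N = 12
  U = 239 − 4·12 = 191
Option 1 (N − 8):
  N = 12 − 8 = 4
  U = 239 − 4·4 = 223
Change in U: 223 − 191 = 32

32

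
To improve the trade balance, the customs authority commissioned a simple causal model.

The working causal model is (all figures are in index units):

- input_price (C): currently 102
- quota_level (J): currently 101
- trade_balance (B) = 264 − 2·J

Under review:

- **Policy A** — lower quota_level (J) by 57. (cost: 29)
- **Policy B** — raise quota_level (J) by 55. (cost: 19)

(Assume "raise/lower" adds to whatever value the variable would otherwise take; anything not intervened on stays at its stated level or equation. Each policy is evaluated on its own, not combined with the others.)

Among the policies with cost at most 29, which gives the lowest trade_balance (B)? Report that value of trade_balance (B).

Policy A (J − 57):
  J = 101 − 57 = 44
  B = 264 − 2·44 = 176
Policy B (J + 55):
  J = 101 + 55 = 156
  B = 264 − 2·156 = -48
Comparing — Policy A: B=176, Policy B: B=-48. Lowest is -48 (Policy B).

-48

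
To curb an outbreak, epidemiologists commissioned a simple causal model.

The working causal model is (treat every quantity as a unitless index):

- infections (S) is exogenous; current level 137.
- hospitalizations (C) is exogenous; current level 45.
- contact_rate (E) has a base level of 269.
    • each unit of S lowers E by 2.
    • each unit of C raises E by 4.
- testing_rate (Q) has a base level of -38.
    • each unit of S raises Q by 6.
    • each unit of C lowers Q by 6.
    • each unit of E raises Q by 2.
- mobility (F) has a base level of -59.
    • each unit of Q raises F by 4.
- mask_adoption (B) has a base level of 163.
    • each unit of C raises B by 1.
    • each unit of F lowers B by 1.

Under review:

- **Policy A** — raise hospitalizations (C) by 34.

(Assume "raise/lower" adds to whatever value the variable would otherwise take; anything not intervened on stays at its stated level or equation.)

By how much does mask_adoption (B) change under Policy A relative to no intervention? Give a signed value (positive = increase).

-238

Baseline:
  S = 137
  C = 45
  E = 269 − 2·137 + 4·45 = 175
  Q = -38 + 6·137 − 6·45 + 2·175 = 864
  F = -59 + 4·864 = 3397
  B = 163 + 45 − 3397 = -3189
Policy A (C + 34):
  S = 137
  C = 45 + 34 = 79
  E = 269 − 2·137 + 4·79 = 311
  Q = -38 + 6·137 − 6·79 + 2·311 = 932
  F = -59 + 4·932 = 3669
  B = 163 + 79 − 3669 = -3427
Change in B: -3427 − (-3189) = -238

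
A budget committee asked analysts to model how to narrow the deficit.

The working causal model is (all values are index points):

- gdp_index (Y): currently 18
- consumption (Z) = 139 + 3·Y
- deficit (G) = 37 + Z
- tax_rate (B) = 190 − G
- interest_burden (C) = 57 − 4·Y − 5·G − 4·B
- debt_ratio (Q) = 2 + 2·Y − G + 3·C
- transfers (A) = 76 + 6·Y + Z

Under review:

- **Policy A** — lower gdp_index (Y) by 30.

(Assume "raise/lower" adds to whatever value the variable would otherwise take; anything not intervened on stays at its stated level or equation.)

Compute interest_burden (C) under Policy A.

-795

Policy A (Y − 30):
  Y = 18 − 30 = -12
  Z = 139 + 3·(-12) = 103
  G = 37 + 103 = 140
  B = 190 − 140 = 50
  C = 57 − 4·(-12) − 5·140 − 4·50 = -795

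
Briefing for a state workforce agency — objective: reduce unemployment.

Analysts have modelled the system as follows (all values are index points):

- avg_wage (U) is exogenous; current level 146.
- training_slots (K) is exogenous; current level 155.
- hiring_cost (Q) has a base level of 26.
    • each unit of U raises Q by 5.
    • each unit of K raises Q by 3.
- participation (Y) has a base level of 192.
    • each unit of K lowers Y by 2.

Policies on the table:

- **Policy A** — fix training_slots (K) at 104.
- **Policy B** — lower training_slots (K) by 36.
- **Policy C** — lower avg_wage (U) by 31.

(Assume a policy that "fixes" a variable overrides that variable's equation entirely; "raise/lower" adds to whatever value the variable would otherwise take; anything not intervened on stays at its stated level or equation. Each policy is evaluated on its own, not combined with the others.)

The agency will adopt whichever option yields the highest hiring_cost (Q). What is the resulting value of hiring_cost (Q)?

1113

Policy A (K := 104):
  U = 146
  K = 104
  Q = 26 + 5·146 + 3·104 = 1068
Policy B (K − 36):
  U = 146
  K = 155 − 36 = 119
  Q = 26 + 5·146 + 3·119 = 1113
Policy C (U − 31):
  U = 146 − 31 = 115
  K = 155
  Q = 26 + 5·115 + 3·155 = 1066
Comparing — Policy A: Q=1068, Policy B: Q=1113, Policy C: Q=1066. Highest is 1113 (Policy B).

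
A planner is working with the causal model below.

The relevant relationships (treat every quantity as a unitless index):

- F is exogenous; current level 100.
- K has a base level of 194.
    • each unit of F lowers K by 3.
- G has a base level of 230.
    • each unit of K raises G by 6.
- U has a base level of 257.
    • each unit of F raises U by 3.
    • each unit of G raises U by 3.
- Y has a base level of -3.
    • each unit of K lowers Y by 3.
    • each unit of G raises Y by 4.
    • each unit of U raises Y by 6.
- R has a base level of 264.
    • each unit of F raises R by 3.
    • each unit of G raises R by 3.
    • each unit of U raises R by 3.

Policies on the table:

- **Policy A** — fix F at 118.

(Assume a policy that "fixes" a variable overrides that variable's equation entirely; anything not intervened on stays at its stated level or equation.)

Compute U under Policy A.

-1579

Policy A (F := 118):
  F = 118
  K = 194 − 3·118 = -160
  G = 230 + 6·(-160) = -730
  U = 257 + 3·118 + 3·(-730) = -1579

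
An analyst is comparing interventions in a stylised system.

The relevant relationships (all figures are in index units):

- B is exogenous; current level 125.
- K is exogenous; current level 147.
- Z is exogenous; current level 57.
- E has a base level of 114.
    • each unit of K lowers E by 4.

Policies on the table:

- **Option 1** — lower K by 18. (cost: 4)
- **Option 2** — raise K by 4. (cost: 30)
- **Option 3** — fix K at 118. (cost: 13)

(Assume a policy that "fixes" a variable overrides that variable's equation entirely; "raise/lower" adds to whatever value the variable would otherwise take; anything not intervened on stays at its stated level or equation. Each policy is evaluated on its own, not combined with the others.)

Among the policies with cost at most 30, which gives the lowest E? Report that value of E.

-490

Option 1 (K − 18):
  K = 147 − 18 = 129
  E = 114 − 4·129 = -402
Option 2 (K + 4):
  K = 147 + 4 = 151
  E = 114 − 4·151 = -490
Option 3 (K := 118):
  K = 118
  E = 114 − 4·118 = -358
Comparing — Option 1: E=-402, Option 2: E=-490, Option 3: E=-358. Lowest is -490 (Option 2).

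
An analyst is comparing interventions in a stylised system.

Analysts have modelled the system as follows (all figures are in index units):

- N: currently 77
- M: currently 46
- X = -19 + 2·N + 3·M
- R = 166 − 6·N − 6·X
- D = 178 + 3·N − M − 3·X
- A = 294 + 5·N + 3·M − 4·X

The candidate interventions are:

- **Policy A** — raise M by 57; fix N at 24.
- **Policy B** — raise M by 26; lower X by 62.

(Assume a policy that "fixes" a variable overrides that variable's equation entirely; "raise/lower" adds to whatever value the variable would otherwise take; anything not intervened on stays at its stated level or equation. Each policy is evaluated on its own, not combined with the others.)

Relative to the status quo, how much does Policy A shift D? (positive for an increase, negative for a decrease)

Baseline:
  N = 77
  M = 46
  X = -19 + 2·77 + 3·46 = 273
  D = 178 + 3·77 − 46 − 3·273 = -456
Policy A (M + 57, N := 24):
  N = 24
  M = 46 + 57 = 103
  X = -19 + 2·24 + 3·103 = 338
  D = 178 + 3·24 − 103 − 3·338 = -867
Change in D: -867 − (-456) = -411

-411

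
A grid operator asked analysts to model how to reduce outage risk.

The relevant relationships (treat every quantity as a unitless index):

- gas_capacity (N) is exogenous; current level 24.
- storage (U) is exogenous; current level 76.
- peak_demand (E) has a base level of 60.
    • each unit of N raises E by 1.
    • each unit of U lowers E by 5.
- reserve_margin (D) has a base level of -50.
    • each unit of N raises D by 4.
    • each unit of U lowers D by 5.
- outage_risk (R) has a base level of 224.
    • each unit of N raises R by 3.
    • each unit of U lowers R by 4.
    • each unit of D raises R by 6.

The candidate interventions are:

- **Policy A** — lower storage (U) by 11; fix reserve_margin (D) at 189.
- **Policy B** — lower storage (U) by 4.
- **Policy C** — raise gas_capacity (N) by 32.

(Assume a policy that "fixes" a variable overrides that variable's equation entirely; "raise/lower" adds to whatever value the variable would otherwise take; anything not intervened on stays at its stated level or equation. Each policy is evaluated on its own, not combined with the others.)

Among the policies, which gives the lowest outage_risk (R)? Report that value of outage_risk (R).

-1876

Policy A (U − 11, D := 189):
  N = 24
  U = 76 − 11 = 65
  D = 189
  R = 224 + 3·24 − 4·65 + 6·189 = 1170
Policy B (U − 4):
  N = 24
  U = 76 − 4 = 72
  D = -50 + 4·24 − 5·72 = -314
  R = 224 + 3·24 − 4·72 + 6·(-314) = -1876
Policy C (N + 32):
  N = 24 + 32 = 56
  U = 76
  D = -50 + 4·56 − 5·76 = -206
  R = 224 + 3·56 − 4·76 + 6·(-206) = -1148
Comparing — Policy A: R=1170, Policy B: R=-1876, Policy C: R=-1148. Lowest is -1876 (Policy B).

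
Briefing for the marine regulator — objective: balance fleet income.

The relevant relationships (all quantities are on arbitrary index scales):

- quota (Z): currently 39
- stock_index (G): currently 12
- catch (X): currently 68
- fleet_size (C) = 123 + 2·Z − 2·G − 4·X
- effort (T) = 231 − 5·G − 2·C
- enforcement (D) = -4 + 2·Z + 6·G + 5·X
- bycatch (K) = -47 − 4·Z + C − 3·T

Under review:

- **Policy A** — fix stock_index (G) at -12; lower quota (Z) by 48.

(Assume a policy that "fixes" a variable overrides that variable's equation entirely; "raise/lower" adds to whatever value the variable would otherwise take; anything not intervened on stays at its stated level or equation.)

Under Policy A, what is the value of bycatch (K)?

-1885

Policy A (G := -12, Z − 48):
  Z = 39 − 48 = -9
  G = -12
  X = 68
  C = 123 + 2·(-9) − 2·(-12) − 4·68 = -143
  T = 231 − 5·(-12) − 2·(-143) = 577
  K = -47 − 4·(-9) + (-143) − 3·577 = -1885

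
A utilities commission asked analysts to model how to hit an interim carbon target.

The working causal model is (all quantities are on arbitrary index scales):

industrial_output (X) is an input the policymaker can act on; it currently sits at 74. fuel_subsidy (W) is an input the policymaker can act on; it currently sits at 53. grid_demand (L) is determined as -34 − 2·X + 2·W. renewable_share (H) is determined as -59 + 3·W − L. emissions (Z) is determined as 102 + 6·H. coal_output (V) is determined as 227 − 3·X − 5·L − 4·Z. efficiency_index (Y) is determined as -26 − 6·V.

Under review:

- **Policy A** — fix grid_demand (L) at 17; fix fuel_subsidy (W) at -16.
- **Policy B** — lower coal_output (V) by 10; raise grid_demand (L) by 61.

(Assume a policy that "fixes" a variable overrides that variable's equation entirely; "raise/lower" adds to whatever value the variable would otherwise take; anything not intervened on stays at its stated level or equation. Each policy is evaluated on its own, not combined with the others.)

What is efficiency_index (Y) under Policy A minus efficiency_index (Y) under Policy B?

-33516

Policy A (L := 17, W := -16):
  X = 74
  W = -16
  L = 17
  H = -59 + 3·(-16) − 17 = -124
  Z = 102 + 6·(-124) = -642
  V = 227 − 3·74 − 5·17 − 4·(-642) = 2488
  Y = -26 − 6·2488 = -14954
Policy B (V − 10, L + 61):
  X = 74
  W = 53
  L = -34 − 2·74 + 2·53 (+61 from intervention) = -15
  H = -59 + 3·53 − (-15) = 115
  Z = 102 + 6·115 = 792
  V = 227 − 3·74 − 5·(-15) − 4·792 (−10 from intervention) = -3098
  Y = -26 − 6·(-3098) = 18562
Y: -14954 − 18562 = -33516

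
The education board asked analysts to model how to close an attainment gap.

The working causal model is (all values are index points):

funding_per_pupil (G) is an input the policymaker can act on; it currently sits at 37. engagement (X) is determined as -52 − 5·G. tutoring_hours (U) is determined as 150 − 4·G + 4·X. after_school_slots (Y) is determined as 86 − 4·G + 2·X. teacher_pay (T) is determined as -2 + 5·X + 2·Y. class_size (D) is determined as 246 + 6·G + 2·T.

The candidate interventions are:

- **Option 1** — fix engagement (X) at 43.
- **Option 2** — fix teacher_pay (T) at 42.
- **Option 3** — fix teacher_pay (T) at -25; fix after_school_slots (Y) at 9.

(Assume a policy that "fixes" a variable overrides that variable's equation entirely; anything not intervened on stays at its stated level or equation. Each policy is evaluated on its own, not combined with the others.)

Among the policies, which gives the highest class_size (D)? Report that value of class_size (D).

Option 1 (X := 43):
  G = 37
  X = 43
  Y = 86 − 4·37 + 2·43 = 24
  T = -2 + 5·43 + 2·24 = 261
  D = 246 + 6·37 + 2·261 = 990
Option 2 (T := 42):
  G = 37
  X = -52 − 5·37 = -237
  Y = 86 − 4·37 + 2·(-237) = -536
  T = 42
  D = 246 + 6·37 + 2·42 = 552
Option 3 (T := -25, Y := 9):
  G = 37
  X = -52 − 5·37 = -237
  Y = 9
  T = -25
  D = 246 + 6·37 + 2·(-25) = 418
Comparing — Option 1: D=990, Option 2: D=552, Option 3: D=418. Highest is 990 (Option 1).

990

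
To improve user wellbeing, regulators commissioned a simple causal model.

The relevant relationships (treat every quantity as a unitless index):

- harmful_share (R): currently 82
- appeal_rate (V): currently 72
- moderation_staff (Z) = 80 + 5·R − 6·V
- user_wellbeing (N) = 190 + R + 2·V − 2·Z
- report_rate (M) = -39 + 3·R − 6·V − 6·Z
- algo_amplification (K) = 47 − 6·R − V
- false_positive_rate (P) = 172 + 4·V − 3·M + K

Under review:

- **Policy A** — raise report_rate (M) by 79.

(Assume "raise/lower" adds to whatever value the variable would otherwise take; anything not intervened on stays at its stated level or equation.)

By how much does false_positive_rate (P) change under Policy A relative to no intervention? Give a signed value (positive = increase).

Baseline:
  R = 82
  V = 72
  Z = 80 + 5·82 − 6·72 = 58
  M = -39 + 3·82 − 6·72 − 6·58 = -573
  K = 47 − 6·82 − 72 = -517
  P = 172 + 4·72 − 3·(-573) + (-517) = 1662
Policy A (M + 79):
  R = 82
  V = 72
  Z = 80 + 5·82 − 6·72 = 58
  M = -39 + 3·82 − 6·72 − 6·58 (+79 from intervention) = -494
  K = 47 − 6·82 − 72 = -517
  P = 172 + 4·72 − 3·(-494) + (-517) = 1425
Change in P: 1425 − 1662 = -237

-237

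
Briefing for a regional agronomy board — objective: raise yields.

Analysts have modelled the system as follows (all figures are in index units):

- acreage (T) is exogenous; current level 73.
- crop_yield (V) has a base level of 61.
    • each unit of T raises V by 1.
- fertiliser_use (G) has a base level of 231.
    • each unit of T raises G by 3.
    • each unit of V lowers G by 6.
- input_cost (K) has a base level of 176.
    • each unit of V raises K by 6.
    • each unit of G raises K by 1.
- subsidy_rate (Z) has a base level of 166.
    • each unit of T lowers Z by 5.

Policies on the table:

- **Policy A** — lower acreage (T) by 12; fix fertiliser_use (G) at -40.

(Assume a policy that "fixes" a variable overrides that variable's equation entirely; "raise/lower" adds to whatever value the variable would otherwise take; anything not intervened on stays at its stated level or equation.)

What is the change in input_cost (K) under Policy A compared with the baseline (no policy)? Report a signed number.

242

Baseline:
  T = 73
  V = 61 + 73 = 134
  G = 231 + 3·73 − 6·134 = -354
  K = 176 + 6·134 + (-354) = 626
Policy A (T − 12, G := -40):
  T = 73 − 12 = 61
  V = 61 + 61 = 122
  G = -40
  K = 176 + 6·122 + (-40) = 868
Change in K: 868 − 626 = 242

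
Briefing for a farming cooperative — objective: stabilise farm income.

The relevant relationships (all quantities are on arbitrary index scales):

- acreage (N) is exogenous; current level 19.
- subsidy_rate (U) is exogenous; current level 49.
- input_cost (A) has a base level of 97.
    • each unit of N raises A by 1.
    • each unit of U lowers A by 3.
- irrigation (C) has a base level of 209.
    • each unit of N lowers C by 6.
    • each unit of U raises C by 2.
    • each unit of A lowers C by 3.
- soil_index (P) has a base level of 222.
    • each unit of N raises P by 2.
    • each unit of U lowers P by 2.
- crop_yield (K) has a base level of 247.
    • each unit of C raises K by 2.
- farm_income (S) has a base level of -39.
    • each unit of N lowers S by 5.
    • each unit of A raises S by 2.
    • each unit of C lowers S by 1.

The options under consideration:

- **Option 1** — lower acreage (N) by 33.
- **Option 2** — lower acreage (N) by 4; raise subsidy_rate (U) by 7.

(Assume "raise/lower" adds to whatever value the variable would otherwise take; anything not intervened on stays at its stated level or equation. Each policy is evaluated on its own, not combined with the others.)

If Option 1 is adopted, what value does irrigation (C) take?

583

Option 1 (N − 33):
  N = 19 − 33 = -14
  U = 49
  A = 97 + (-14) − 3·49 = -64
  C = 209 − 6·(-14) + 2·49 − 3·(-64) = 583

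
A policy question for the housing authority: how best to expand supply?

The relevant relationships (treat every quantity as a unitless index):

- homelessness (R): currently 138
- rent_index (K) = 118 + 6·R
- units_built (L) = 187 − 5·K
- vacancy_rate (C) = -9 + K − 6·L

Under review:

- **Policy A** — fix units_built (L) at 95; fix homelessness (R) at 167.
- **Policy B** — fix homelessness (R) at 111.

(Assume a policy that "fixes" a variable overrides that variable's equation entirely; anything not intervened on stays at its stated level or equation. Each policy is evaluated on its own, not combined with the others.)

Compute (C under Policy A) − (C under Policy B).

Policy A (L := 95, R := 167):
  R = 167
  K = 118 + 6·167 = 1120
  L = 95
  C = -9 + 1120 − 6·95 = 541
Policy B (R := 111):
  R = 111
  K = 118 + 6·111 = 784
  L = 187 − 5·784 = -3733
  C = -9 + 784 − 6·(-3733) = 23173
C: 541 − 23173 = -22632

-22632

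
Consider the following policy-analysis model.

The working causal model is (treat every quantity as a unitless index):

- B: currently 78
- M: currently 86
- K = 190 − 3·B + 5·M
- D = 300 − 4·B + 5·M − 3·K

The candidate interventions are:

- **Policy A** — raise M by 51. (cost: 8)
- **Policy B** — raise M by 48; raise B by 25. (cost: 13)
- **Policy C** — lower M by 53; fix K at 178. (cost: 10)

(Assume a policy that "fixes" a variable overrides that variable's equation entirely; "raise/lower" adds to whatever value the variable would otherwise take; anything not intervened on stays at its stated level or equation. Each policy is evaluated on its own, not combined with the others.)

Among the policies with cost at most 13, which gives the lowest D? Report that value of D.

Policy A (M + 51):
  B = 78
  M = 86 + 51 = 137
  K = 190 − 3·78 + 5·137 = 641
  D = 300 − 4·78 + 5·137 − 3·641 = -1250
Policy B (M + 48, B + 25):
  B = 78 + 25 = 103
  M = 86 + 48 = 134
  K = 190 − 3·103 + 5·134 = 551
  D = 300 − 4·103 + 5·134 − 3·551 = -1095
Policy C (M − 53, K := 178):
  B = 78
  M = 86 − 53 = 33
  K = 178
  D = 300 − 4·78 + 5·33 − 3·178 = -381
Comparing — Policy A: D=-1250, Policy B: D=-1095, Policy C: D=-381. Lowest is -1250 (Policy A).

-1250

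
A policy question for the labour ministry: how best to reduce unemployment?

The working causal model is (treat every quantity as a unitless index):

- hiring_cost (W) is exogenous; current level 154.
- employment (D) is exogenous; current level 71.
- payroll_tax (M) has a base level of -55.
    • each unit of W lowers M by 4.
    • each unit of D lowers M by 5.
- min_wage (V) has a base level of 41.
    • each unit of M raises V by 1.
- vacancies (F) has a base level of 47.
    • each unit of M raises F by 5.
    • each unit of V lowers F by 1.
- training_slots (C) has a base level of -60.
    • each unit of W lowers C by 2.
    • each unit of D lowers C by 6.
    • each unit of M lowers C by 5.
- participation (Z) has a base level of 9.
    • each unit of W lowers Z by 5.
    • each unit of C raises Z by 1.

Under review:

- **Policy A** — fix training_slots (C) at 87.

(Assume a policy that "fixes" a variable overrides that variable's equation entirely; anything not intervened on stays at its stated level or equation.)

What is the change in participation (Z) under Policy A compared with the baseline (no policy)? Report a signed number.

-4249

Baseline:
  W = 154
  D = 71
  M = -55 − 4·154 − 5·71 = -1026
  C = -60 − 2·154 − 6·71 − 5·(-1026) = 4336
  Z = 9 − 5·154 + 4336 = 3575
Policy A (C := 87):
  W = 154
  D = 71
  M = -55 − 4·154 − 5·71 = -1026
  C = 87
  Z = 9 − 5·154 + 87 = -674
Change in Z: -674 − 3575 = -4249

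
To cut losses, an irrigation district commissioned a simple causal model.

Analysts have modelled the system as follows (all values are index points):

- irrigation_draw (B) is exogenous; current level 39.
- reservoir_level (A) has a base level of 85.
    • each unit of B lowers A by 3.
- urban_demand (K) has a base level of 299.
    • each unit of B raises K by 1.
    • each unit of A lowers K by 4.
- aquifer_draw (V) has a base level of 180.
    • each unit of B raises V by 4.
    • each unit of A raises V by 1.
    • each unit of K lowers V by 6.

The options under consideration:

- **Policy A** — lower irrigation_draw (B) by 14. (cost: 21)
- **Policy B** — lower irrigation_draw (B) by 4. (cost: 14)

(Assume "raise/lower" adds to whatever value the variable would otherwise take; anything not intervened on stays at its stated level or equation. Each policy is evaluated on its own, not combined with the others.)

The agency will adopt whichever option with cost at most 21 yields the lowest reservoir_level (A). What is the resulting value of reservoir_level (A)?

Policy A (B − 14):
  B = 39 − 14 = 25
  A = 85 − 3·25 = 10
Policy B (B − 4):
  B = 39 − 4 = 35
  A = 85 − 3·35 = -20
Comparing — Policy A: A=10, Policy B: A=-20. Lowest is -20 (Policy B).

-20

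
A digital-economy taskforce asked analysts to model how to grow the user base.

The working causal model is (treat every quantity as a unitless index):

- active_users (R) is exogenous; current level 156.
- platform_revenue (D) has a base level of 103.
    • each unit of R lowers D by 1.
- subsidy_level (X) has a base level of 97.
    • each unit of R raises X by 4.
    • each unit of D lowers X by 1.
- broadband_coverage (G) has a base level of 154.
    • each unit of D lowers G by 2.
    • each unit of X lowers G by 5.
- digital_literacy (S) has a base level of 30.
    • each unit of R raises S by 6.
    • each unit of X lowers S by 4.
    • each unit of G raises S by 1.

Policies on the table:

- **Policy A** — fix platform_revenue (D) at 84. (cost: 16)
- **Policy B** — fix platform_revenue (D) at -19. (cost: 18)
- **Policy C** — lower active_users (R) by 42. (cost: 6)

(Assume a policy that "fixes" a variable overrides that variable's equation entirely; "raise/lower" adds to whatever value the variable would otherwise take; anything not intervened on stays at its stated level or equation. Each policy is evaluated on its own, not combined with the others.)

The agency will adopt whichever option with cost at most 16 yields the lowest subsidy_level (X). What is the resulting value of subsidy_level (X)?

564

Policy A (D := 84):
  R = 156
  D = 84
  X = 97 + 4·156 − 84 = 637
Policy C (R − 42):
  R = 156 − 42 = 114
  D = 103 − 114 = -11
  X = 97 + 4·114 − (-11) = 564
Comparing — Policy A: X=637, Policy C: X=564. Lowest is 564 (Policy C).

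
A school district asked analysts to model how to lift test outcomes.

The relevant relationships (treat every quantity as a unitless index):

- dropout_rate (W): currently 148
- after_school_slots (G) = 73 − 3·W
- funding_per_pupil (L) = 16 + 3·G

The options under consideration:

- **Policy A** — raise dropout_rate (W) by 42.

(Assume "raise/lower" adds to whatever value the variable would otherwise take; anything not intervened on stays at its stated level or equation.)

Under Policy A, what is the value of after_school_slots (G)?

Policy A (W + 42):
  W = 148 + 42 = 190
  G = 73 − 3·190 = -497

-497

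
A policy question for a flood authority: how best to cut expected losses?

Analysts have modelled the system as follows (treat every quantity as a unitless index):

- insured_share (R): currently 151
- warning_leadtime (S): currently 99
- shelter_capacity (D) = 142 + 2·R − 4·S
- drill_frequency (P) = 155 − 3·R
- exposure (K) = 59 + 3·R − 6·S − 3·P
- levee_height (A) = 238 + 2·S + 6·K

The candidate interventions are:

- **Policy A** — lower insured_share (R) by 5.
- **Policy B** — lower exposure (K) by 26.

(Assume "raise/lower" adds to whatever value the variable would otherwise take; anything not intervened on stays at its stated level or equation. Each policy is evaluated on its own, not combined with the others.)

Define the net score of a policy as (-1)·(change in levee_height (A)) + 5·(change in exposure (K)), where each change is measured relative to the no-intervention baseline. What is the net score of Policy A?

60

Baseline:
  R = 151
  S = 99
  P = 155 − 3·151 = -298
  K = 59 + 3·151 − 6·99 − 3·(-298) = 812
  A = 238 + 2·99 + 6·812 = 5308
Policy A (R − 5):
  R = 151 − 5 = 146
  S = 99
  P = 155 − 3·146 = -283
  K = 59 + 3·146 − 6·99 − 3·(-283) = 752
  A = 238 + 2·99 + 6·752 = 4948
ΔA = 4948 − 5308 = -360; ΔK = 752 − 812 = -60
Score = (-1)·(-360) + 5·(-60) = 60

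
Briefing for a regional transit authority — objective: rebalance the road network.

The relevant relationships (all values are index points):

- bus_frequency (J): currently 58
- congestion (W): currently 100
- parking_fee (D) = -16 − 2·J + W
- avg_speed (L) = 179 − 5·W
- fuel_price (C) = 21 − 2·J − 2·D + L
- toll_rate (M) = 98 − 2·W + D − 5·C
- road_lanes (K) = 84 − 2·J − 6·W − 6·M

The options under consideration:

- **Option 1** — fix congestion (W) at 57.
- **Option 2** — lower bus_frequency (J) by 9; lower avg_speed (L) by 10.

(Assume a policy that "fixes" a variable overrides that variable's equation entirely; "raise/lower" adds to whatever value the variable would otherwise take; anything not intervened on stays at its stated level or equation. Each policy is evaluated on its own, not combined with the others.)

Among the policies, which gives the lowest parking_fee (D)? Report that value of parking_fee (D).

Option 1 (W := 57):
  J = 58
  W = 57
  D = -16 − 2·58 + 57 = -75
Option 2 (J − 9, L − 10):
  J = 58 − 9 = 49
  W = 100
  D = -16 − 2·49 + 100 = -14
Comparing — Option 1: D=-75, Option 2: D=-14. Lowest is -75 (Option 1).

-75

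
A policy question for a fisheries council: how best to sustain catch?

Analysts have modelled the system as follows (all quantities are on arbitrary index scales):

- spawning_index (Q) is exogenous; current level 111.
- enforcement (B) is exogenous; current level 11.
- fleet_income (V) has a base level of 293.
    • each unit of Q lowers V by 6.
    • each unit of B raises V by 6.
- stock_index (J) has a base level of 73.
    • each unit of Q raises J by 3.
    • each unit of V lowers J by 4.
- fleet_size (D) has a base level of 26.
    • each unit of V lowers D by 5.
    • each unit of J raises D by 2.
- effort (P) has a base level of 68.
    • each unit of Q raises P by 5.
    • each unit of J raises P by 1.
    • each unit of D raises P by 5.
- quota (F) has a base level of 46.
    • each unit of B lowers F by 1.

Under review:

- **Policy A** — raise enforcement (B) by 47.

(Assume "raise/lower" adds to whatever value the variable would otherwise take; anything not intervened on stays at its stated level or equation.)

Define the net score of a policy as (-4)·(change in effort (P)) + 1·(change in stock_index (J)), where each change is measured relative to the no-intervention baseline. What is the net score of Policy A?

76704

Baseline:
  Q = 111
  B = 11
  V = 293 − 6·111 + 6·11 = -307
  J = 73 + 3·111 − 4·(-307) = 1634
  D = 26 − 5·(-307) + 2·1634 = 4829
  P = 68 + 5·111 + 1634 + 5·4829 = 26402
Policy A (B + 47):
  Q = 111
  B = 11 + 47 = 58
  V = 293 − 6·111 + 6·58 = -25
  J = 73 + 3·111 − 4·(-25) = 506
  D = 26 − 5·(-25) + 2·506 = 1163
  P = 68 + 5·111 + 506 + 5·1163 = 6944
ΔP = 6944 − 26402 = -19458; ΔJ = 506 − 1634 = -1128
Score = (-4)·(-19458) + 1·(-1128) = 76704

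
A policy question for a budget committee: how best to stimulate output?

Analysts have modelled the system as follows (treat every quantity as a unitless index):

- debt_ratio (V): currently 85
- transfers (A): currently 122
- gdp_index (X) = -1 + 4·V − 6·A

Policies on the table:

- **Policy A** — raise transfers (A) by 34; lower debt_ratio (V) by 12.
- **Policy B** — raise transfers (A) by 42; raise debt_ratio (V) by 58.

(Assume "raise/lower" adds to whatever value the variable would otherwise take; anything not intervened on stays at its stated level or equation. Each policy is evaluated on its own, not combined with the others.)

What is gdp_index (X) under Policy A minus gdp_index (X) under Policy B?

-232

Policy A (A + 34, V − 12):
  V = 85 − 12 = 73
  A = 122 + 34 = 156
  X = -1 + 4·73 − 6·156 = -645
Policy B (A + 42, V + 58):
  V = 85 + 58 = 143
  A = 122 + 42 = 164
  X = -1 + 4·143 − 6·164 = -413
X: -645 − (-413) = -232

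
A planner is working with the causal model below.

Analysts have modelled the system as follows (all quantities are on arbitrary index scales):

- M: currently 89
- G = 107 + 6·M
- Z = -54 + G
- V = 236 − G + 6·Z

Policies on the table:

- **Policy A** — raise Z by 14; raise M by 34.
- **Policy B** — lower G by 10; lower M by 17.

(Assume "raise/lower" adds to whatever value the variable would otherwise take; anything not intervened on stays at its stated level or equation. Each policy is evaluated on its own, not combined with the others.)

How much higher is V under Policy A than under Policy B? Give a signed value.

Policy A (Z + 14, M + 34):
  M = 89 + 34 = 123
  G = 107 + 6·123 = 845
  Z = -54 + 845 (+14 from intervention) = 805
  V = 236 − 845 + 6·805 = 4221
Policy B (G − 10, M − 17):
  M = 89 − 17 = 72
  G = 107 + 6·72 (−10 from intervention) = 529
  Z = -54 + 529 = 475
  V = 236 − 529 + 6·475 = 2557
V: 4221 − 2557 = 1664

1664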